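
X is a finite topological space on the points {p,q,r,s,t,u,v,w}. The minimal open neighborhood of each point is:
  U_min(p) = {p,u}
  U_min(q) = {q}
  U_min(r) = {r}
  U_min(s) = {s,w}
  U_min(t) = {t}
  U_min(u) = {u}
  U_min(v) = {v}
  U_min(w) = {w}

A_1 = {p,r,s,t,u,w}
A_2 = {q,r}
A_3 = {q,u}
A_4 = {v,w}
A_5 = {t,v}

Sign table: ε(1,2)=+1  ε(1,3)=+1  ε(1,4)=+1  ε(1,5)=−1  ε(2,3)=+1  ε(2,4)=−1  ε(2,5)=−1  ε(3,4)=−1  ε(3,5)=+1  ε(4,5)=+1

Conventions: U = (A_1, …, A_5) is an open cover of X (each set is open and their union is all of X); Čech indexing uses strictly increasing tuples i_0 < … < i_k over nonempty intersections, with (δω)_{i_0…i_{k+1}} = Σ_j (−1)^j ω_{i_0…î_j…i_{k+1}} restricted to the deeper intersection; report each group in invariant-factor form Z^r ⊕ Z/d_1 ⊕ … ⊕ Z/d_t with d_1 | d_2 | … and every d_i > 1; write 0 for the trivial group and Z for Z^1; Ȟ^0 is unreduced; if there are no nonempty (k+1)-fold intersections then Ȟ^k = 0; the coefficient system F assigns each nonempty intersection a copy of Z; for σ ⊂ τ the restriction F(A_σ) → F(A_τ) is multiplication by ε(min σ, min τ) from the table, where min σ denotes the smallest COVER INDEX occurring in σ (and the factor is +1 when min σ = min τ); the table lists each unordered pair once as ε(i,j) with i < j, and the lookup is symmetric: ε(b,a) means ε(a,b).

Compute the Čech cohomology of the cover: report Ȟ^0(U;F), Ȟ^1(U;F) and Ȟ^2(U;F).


Ȟ^0 = 0, Ȟ^1 = Z ⊕ Z/2 and Ȟ^2 = 0

cover nerve:
  A12={r} A13={u} A14={w} A15={t} A23={q} A45={v}
C dims 5,6; δ0: rk 5, SNF 1^4·2
Ȟ^0: (5−5)−0=0 ⇒ 0
Ȟ^1: (6−0)−5=1 plus torsion [2] ⇒ Z ⊕ Z/2
Ȟ^2: (0−0)−0=0 ⇒ 0


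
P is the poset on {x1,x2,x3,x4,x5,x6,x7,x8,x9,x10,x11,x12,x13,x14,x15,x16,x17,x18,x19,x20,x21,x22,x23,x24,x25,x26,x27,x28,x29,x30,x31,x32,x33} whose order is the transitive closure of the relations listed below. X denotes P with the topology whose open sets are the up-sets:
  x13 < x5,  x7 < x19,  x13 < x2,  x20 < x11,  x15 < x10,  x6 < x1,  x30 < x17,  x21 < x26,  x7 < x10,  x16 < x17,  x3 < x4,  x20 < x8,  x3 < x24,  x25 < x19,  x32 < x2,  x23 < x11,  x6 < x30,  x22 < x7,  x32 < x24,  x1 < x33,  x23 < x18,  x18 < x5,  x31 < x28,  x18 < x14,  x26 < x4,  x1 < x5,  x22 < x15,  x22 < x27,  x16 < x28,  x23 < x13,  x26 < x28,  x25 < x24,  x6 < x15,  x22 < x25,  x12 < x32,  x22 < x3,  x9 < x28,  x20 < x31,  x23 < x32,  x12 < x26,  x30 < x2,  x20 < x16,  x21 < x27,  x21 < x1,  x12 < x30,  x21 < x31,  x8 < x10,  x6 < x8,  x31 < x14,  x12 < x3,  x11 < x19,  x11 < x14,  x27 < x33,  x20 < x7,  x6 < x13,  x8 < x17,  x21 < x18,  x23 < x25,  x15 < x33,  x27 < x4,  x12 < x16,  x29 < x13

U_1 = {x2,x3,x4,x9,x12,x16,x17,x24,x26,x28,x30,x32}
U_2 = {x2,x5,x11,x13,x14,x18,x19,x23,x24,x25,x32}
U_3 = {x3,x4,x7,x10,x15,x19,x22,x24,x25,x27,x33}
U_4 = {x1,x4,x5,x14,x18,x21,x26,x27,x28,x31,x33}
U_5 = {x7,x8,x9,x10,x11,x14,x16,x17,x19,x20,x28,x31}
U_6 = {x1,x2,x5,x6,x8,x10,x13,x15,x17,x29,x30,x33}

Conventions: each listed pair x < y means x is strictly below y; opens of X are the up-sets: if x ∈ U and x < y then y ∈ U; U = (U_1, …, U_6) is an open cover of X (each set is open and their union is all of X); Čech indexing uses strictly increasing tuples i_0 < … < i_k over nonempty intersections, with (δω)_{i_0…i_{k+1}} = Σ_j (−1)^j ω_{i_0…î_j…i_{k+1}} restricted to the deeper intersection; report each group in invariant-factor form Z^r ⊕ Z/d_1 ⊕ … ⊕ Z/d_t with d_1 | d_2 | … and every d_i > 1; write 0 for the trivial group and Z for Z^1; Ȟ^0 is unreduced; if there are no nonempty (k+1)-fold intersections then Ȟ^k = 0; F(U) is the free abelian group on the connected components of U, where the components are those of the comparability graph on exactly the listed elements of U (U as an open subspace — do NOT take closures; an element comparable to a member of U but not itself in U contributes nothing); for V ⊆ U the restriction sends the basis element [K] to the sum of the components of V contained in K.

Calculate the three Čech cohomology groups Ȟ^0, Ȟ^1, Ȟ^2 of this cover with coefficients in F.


cover nerve:
  U12={x2,x24,x32} U13={x3,x4,x24} U14={x4,x26,x28} U15={x9,x16,x17,x28} U16={x2,x17,x30} U23={x19,x24,x25} U24={x5,x14,x18} U25={x11,x14,x19} U26={x2,x5,x13} U34={x4,x27,x33} U35={x7,x10,x19} U36={x10,x15,x33} U45={x14,x28,x31} U46={x1,x5,x33} U56={x8,x10,x17}
  U123={x24} U126={x2} U134={x4} U145={x28} U156={x17} U235={x19} U245={x14} U246={x5} U346={x33} U356={x10}
components per intersection:
  U1: {x2,x3,x4,x9,x12,x16,x17,x24,x26,x28,x30,x32}
  U2: {x2,x5,x11,x13,x14,x18,x19,x23,x24,x25,x32}
  U3: {x3,x4,x7,x10,x15,x19,x22,x24,x25,x27,x33}
  U4: {x1,x4,x5,x14,x18,x21,x26,x27,x28,x31,x33}
  U5: {x7,x8,x9,x10,x11,x14,x16,x17,x19,x20,x28,x31}
  U6: {x1,x2,x5,x6,x8,x10,x13,x15,x17,x29,x30,x33}
  U12: {x2,x24,x32}
  U13: {x3,x4,x24}
  U14: {x4,x26,x28}
  U15: {x9,x16,x17,x28}
  U16: {x2,x17,x30}
  U23: {x19,x24,x25}
  U24: {x5,x14,x18}
  U25: {x11,x14,x19}
  U26: {x2,x5,x13}
  U34: {x4,x27,x33}
  U35: {x7,x10,x19}
  U36: {x10,x15,x33}
  U45: {x14,x28,x31}
  U46: {x1,x5,x33}
  U56: {x8,x10,x17}
  U123: {x24}
  U126: {x2}
  U134: {x4}
  U145: {x28}
  U156: {x17}
  U235: {x19}
  U245: {x14}
  U246: {x5}
  U346: {x33}
  U356: {x10}
C dims 6,15,10; δ0: rk 5, SNF 1^5; δ1: rk 10, SNF 1^9·2
Ȟ^0: (6−5)−0=1 ⇒ Z
Ȟ^1: (15−10)−5=0 ⇒ 0
Ȟ^2: (10−0)−10=0 plus torsion [2] ⇒ Z/2

Ȟ^0(U;F) ≅ Z, Ȟ^1(U;F) ≅ 0, Ȟ^2(U;F) ≅ Z/2


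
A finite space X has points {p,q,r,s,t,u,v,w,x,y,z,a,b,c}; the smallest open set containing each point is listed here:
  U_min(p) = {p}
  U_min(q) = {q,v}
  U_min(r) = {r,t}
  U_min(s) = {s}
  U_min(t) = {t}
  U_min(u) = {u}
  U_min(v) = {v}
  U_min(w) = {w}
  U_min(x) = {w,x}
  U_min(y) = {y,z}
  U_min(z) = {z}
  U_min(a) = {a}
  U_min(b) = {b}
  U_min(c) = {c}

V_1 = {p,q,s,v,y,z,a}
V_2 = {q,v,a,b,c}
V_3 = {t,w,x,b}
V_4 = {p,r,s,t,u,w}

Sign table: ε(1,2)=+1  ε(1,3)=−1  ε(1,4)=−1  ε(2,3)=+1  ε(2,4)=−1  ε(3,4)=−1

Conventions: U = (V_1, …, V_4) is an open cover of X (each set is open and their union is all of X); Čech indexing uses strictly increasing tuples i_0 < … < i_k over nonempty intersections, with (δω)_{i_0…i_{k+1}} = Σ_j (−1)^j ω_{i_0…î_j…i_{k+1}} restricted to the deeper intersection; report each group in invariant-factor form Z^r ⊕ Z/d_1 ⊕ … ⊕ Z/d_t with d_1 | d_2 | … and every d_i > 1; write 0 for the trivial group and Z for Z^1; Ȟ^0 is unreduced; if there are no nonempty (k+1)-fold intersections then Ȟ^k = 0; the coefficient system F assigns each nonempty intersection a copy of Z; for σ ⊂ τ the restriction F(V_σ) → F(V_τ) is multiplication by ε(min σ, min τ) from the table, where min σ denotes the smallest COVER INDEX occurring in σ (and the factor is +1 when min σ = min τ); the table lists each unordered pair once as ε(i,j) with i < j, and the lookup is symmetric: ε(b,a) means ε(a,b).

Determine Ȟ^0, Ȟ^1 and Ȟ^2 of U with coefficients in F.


nerve of the cover:
  V12={q,v,a} V14={p,s} V23={b} V34={t,w}
C dims 4,4; δ0: rk 3, SNF 1^3
Ȟ^0 = (4 − 3) − 0 = 1, so Ȟ^0 ≅ Z
Ȟ^1 = (4 − 0) − 3 = 1, so Ȟ^1 ≅ Z
Ȟ^2 = (0 − 0) − 0 = 0, so Ȟ^2 ≅ 0

Ȟ^0(U;F) ≅ Z, Ȟ^1(U;F) ≅ Z, Ȟ^2(U;F) ≅ 0


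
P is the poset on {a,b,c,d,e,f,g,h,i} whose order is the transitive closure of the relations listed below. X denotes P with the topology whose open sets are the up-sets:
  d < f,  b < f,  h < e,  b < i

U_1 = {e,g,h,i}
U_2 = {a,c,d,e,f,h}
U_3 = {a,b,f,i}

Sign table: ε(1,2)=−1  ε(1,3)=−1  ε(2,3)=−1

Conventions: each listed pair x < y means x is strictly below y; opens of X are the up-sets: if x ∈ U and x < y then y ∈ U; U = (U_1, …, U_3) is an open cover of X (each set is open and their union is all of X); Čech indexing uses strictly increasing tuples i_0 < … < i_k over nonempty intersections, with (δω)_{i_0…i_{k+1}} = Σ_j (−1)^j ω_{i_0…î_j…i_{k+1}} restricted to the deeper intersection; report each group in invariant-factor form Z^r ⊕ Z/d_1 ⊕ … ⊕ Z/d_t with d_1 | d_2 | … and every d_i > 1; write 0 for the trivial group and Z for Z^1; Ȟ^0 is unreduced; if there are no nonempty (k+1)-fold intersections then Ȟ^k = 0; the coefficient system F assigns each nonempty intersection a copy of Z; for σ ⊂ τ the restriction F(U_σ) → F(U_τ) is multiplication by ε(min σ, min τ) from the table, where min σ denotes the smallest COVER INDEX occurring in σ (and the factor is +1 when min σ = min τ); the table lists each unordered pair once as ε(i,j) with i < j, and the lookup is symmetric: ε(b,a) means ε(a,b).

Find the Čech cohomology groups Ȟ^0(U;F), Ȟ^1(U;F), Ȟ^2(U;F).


cover nerve:
  U12={e,h} U13={i} U23={a,f}
C dims 3,3; δ0: rk 3, SNF 1^2·2
Ȟ^0: (3−3)−0=0 ⇒ 0
Ȟ^1: (3−0)−3=0 plus torsion [2] ⇒ Z/2
Ȟ^2: (0−0)−0=0 ⇒ 0

Ȟ^0 = 0, Ȟ^1 = Z/2 and Ȟ^2 = 0


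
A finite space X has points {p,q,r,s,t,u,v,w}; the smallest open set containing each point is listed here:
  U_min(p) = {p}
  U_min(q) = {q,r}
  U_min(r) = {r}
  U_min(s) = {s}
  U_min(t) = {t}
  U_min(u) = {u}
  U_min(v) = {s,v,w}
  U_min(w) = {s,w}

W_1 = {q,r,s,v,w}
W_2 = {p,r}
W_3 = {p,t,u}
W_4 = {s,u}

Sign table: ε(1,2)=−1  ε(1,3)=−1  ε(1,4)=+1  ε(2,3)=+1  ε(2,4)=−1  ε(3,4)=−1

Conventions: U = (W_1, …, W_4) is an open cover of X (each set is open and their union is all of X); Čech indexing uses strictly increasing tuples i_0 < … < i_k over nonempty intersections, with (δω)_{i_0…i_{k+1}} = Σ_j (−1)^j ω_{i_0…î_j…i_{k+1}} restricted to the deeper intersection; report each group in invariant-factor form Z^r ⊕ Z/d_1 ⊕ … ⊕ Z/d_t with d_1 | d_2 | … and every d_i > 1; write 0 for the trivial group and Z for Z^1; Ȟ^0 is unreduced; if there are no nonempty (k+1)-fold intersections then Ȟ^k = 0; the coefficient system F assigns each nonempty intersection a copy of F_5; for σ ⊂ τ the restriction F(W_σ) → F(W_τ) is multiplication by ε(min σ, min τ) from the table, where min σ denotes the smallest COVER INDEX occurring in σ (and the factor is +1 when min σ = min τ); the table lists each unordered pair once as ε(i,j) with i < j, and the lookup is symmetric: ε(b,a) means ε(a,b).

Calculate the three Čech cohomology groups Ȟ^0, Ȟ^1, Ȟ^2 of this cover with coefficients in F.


Ȟ^0(U;F) ≅ Z/5; Ȟ^1(U;F) ≅ Z/5; Ȟ^2(U;F) ≅ 0

nonempty overlaps:
  W12={r} W14={s} W23={p} W34={u}
C dims 4,4; δ0: rk_F5 3
degree 0: 4−3−0 = 1 → Ȟ^0 ≅ Z/5
degree 1: 4−0−3 = 1 → Ȟ^1 ≅ Z/5
degree 2: 0−0−0 = 0 → Ȟ^2 ≅ 0


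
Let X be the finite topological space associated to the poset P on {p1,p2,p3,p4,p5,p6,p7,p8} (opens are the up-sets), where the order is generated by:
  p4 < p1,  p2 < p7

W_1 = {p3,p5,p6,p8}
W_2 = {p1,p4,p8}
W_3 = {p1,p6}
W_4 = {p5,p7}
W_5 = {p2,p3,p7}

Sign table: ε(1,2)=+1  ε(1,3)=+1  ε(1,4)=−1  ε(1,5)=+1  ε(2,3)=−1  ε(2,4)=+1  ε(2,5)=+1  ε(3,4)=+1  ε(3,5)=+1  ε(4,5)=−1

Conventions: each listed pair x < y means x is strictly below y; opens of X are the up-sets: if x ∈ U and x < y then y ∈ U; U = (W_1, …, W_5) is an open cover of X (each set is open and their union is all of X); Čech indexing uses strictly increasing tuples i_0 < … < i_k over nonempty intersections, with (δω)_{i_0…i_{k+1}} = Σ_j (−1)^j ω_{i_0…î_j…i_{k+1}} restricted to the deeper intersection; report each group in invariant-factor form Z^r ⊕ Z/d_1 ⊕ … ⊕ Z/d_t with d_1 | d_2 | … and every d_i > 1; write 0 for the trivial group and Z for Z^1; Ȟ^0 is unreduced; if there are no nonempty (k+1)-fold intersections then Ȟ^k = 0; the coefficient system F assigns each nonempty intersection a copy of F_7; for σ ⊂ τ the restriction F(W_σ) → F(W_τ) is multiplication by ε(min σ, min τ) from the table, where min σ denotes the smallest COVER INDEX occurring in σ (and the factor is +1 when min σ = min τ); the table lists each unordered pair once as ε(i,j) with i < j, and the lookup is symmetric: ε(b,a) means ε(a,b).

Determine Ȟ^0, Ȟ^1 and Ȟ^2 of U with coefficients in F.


nerve simplices:
  W12={p8} W13={p6} W14={p5} W15={p3} W23={p1} W45={p7}
C dims 5,6; δ0: rk_F7 5
degree 0: 5−5−0 = 0 → Ȟ^0 ≅ 0
degree 1: 6−0−5 = 1 → Ȟ^1 ≅ Z/7
degree 2: 0−0−0 = 0 → Ȟ^2 ≅ 0

Ȟ^0 ≅ 0, Ȟ^1 ≅ Z/7, Ȟ^2 ≅ 0


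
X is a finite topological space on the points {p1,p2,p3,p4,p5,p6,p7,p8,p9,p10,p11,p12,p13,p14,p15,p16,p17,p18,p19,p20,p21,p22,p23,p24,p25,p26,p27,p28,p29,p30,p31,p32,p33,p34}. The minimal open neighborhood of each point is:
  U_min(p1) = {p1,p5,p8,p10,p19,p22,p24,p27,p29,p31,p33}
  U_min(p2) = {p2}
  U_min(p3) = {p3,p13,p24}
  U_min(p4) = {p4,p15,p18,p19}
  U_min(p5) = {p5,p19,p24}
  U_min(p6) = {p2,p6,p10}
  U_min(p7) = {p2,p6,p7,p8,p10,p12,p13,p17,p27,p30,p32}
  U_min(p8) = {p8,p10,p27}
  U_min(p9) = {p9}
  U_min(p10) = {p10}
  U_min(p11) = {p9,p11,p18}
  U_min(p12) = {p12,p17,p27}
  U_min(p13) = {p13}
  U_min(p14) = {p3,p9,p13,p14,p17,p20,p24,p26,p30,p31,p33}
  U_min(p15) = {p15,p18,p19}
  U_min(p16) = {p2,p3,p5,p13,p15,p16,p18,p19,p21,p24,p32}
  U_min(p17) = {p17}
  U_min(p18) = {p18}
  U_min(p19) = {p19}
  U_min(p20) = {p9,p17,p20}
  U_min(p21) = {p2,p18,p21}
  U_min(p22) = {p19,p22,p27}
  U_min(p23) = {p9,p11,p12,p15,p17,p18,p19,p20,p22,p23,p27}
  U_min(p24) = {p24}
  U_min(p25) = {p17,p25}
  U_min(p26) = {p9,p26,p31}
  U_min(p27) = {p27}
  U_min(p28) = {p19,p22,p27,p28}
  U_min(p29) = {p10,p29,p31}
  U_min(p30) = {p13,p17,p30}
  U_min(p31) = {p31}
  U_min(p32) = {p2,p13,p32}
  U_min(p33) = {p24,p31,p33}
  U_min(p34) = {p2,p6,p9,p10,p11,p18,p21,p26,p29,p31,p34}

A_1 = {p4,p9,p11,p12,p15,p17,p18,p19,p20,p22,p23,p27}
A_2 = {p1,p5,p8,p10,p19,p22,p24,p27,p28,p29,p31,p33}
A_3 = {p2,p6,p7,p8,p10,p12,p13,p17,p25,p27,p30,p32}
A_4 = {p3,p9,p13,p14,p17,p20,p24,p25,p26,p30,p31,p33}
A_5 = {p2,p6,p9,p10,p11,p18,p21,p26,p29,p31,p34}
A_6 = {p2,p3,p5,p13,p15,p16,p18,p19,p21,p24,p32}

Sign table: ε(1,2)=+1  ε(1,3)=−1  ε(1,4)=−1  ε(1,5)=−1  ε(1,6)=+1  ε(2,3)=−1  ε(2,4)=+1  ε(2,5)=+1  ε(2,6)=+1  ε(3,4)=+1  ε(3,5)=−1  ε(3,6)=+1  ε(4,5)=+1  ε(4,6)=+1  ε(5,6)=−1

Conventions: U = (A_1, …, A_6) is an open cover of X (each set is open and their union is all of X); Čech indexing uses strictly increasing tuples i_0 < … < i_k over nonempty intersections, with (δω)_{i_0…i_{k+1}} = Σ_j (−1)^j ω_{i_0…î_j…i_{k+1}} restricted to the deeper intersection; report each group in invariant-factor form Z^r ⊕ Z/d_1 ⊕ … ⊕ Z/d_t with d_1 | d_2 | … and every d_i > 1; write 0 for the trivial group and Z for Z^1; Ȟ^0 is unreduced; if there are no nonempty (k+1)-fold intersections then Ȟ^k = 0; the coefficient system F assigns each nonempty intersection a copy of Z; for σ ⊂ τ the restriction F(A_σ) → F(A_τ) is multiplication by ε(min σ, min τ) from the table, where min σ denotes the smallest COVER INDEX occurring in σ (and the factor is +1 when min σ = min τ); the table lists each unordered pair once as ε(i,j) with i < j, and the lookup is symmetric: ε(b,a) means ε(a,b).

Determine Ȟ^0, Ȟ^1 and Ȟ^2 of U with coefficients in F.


Ȟ^0 = 0, Ȟ^1 = Z/2, Ȟ^2 = Z

nerve of the cover:
  A12={p19,p22,p27} A13={p12,p17,p27} A14={p9,p17,p20} A15={p9,p11,p18} A16={p15,p18,p19} A23={p8,p10,p27} A24={p24,p31,p33} A25={p10,p29,p31} A26={p5,p19,p24} A34={p13,p17,p25,p30} A35={p2,p6,p10} A36={p2,p13,p32} A45={p9,p26,p31} A46={p3,p13,p24} A56={p2,p18,p21}
  A123={p27} A126={p19} A134={p17} A145={p9} A156={p18} A235={p10} A245={p31} A246={p24} A346={p13} A356={p2}
C dims 6,15,10; δ0: rk 6, SNF 1^5·2; δ1: rk 9, SNF 1^9
Ȟ^0 = (6 − 6) − 0 = 0, so Ȟ^0 ≅ 0
Ȟ^1 = (15 − 9) − 6 = 0 plus torsion [2], so Ȟ^1 ≅ Z/2
Ȟ^2 = (10 − 0) − 9 = 1, so Ȟ^2 ≅ Z


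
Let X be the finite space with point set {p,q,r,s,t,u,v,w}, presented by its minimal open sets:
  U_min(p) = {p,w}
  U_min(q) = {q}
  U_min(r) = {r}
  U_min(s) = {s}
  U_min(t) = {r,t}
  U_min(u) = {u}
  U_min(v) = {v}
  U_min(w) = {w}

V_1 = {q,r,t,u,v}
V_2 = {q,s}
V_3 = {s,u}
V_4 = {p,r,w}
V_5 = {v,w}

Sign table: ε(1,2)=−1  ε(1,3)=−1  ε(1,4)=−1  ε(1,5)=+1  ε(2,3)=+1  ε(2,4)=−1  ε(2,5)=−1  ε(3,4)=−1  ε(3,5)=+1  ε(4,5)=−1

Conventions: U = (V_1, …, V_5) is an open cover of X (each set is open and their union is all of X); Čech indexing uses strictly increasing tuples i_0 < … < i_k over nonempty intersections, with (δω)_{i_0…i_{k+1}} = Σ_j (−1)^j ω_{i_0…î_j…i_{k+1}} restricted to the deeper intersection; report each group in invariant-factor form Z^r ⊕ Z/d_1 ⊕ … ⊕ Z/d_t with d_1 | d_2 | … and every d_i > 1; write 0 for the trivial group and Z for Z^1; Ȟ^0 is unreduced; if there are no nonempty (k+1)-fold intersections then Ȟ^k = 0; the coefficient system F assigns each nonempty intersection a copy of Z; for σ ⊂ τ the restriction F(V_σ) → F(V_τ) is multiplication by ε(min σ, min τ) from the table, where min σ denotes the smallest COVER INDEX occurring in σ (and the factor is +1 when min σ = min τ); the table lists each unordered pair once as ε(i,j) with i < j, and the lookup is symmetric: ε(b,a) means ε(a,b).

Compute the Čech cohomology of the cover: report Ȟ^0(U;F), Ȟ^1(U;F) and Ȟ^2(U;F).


intersection data:
  V12={q} V13={u} V14={r} V15={v} V23={s} V45={w}
C dims 5,6; δ0: rk 4, SNF 1^4
Ȟ^0 = (5 − 4) − 0 = 1, so Ȟ^0 ≅ Z
Ȟ^1 = (6 − 0) − 4 = 2, so Ȟ^1 ≅ Z^2
Ȟ^2 = (0 − 0) − 0 = 0, so Ȟ^2 ≅ 0

Ȟ^0(U;F) ≅ Z,  Ȟ^1(U;F) ≅ Z^2,  Ȟ^2(U;F) ≅ 0


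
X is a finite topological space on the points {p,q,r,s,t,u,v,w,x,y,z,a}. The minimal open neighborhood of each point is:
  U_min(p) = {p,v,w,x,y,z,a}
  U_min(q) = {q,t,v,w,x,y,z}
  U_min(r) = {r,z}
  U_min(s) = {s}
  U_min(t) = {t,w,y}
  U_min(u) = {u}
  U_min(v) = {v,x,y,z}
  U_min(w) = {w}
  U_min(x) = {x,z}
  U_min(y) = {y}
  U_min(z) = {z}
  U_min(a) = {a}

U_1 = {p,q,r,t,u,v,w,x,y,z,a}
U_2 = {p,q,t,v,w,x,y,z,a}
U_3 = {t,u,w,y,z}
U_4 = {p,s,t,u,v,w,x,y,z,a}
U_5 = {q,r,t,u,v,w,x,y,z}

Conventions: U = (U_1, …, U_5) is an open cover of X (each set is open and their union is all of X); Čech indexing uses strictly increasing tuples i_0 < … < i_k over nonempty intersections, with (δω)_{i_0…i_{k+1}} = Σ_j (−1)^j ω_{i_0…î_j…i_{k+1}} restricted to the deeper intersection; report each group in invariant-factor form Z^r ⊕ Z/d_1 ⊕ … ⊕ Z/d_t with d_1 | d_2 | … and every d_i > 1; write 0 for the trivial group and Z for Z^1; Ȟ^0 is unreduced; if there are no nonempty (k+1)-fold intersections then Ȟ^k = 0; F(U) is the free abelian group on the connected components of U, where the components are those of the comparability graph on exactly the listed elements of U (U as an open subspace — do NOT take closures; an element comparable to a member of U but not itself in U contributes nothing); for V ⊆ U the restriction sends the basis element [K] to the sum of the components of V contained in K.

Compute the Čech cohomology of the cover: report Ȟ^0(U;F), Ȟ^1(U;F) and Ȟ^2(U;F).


Ȟ^0 = Z^3, Ȟ^1 = 0 and Ȟ^2 = 0

intersection data:
  U12={p,q,t,v,w,x,y,z,a} U13={t,u,w,y,z} U14={p,t,u,v,w,x,y,z,a} U15={q,r,t,u,v,w,x,y,z} U23={t,w,y,z} U24={p,t,v,w,x,y,z,a} U25={q,t,v,w,x,y,z} U34={t,u,w,y,z} U35={t,u,w,y,z} U45={t,u,v,w,x,y,z}
  U123={t,w,y,z} U124={p,t,v,w,x,y,z,a} U125={q,t,v,w,x,y,z} U134={t,u,w,y,z} U135={t,u,w,y,z} U145={t,u,v,w,x,y,z} U234={t,w,y,z} U235={t,w,y,z} U245={t,v,w,x,y,z} U345={t,u,w,y,z}
  U1234={t,w,y,z} U1235={t,w,y,z} U1245={t,v,w,x,y,z} U1345={t,u,w,y,z} U2345={t,w,y,z}
  U12345={t,w,y,z}
components per intersection:
  U1: {p,q,r,t,v,w,x,y,z,a} {u}
  U2: {p,q,t,v,w,x,y,z,a}
  U3: {t,w,y} {u} {z}
  U4: {p,t,v,w,x,y,z,a} {s} {u}
  U5: {q,r,t,v,w,x,y,z} {u}
  U12: {p,q,t,v,w,x,y,z,a}
  U13: {t,w,y} {u} {z}
  U14: {p,t,v,w,x,y,z,a} {u}
  U15: {q,r,t,v,w,x,y,z} {u}
  U23: {t,w,y} {z}
  U24: {p,t,v,w,x,y,z,a}
  U25: {q,t,v,w,x,y,z}
  U34: {t,w,y} {u} {z}
  U35: {t,w,y} {u} {z}
  U45: {t,v,w,x,y,z} {u}
  U123: {t,w,y} {z}
  U124: {p,t,v,w,x,y,z,a}
  U125: {q,t,v,w,x,y,z}
  U134: {t,w,y} {u} {z}
  U135: {t,w,y} {u} {z}
  U145: {t,v,w,x,y,z} {u}
  U234: {t,w,y} {z}
  U235: {t,w,y} {z}
  U245: {t,v,w,x,y,z}
  U345: {t,w,y} {u} {z}
  U1234: {t,w,y} {z}
  U1235: {t,w,y} {z}
  U1245: {t,v,w,x,y,z}
  U1345: {t,w,y} {u} {z}
  U2345: {t,w,y} {z}
  U12345: {t,w,y} {z}
C dims 11,20,20,10; δ0: rk 8, SNF 1^8; δ1: rk 12, SNF 1^12; δ2: rk 8, SNF 1^8
Ȟ^0 = (11 − 8) − 0 = 3, so Ȟ^0 ≅ Z^3
Ȟ^1 = (20 − 12) − 8 = 0, so Ȟ^1 ≅ 0
Ȟ^2 = (20 − 8) − 12 = 0, so Ȟ^2 ≅ 0


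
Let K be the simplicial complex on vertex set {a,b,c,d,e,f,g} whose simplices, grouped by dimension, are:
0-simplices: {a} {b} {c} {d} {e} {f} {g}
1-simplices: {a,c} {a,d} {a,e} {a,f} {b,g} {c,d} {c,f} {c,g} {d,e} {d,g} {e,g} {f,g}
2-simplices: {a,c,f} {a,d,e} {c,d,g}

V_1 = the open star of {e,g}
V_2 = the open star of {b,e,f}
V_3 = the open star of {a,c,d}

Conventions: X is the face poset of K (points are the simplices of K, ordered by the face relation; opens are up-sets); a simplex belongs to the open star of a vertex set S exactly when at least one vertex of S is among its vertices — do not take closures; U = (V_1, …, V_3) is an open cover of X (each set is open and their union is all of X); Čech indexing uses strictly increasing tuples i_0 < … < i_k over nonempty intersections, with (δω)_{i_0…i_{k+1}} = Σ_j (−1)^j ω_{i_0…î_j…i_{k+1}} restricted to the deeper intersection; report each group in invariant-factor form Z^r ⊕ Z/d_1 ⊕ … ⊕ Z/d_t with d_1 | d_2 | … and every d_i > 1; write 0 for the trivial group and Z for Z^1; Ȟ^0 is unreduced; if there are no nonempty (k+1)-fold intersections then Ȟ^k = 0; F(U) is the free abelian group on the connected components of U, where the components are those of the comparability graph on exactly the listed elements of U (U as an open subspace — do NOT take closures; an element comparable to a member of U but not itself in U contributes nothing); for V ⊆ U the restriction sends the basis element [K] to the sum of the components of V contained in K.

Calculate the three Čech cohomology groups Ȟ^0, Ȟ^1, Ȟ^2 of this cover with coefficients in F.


Ȟ^0(U;F) ≅ Z, Ȟ^1(U;F) ≅ Z^2, Ȟ^2(U;F) ≅ 0

nerve of the cover:
  V1={{e},{g},{a,e},{b,g},{c,g},{d,e},{d,g},{e,g},{f,g},{a,d,e},{c,d,g}} V2={{b},{e},{f},{a,e},{a,f},{b,g},{c,f},{d,e},{e,g},{f,g},{a,c,f},{a,d,e}} V3={{a},{c},{d},{a,c},{a,d},{a,e},{a,f},{c,d},{c,f},{c,g},{d,e},{d,g},{a,c,f},{a,d,e},{c,d,g}}
  V12={{e},{a,e},{b,g},{d,e},{e,g},{f,g},{a,d,e}} V13={{a,e},{c,g},{d,e},{d,g},{a,d,e},{c,d,g}} V23={{a,e},{a,f},{c,f},{d,e},{a,c,f},{a,d,e}}
  V123={{a,e},{d,e},{a,d,e}}
components per intersection:
  V1: {{e},{g},{a,e},{b,g},{c,g},{d,e},{d,g},{e,g},{f,g},{a,d,e},{c,d,g}}
  V2: {{b},{b,g}} {{e},{a,e},{d,e},{e,g},{a,d,e}} {{f},{a,f},{c,f},{f,g},{a,c,f}}
  V3: {{a},{c},{d},{a,c},{a,d},{a,e},{a,f},{c,d},{c,f},{c,g},{d,e},{d,g},{a,c,f},{a,d,e},{c,d,g}}
  V12: {{e},{a,e},{d,e},{e,g},{a,d,e}} {{b,g}} {{f,g}}
  V13: {{a,e},{d,e},{a,d,e}} {{c,g},{d,g},{c,d,g}}
  V23: {{a,e},{d,e},{a,d,e}} {{a,f},{c,f},{a,c,f}}
  V123: {{a,e},{d,e},{a,d,e}}
C dims 5,7,1; δ0: rk 4, SNF 1^4; δ1: rk 1, SNF 1^1
Ȟ^0 = (5 − 4) − 0 = 1, so Ȟ^0 ≅ Z
Ȟ^1 = (7 − 1) − 4 = 2, so Ȟ^1 ≅ Z^2
Ȟ^2 = (1 − 0) − 1 = 0, so Ȟ^2 ≅ 0


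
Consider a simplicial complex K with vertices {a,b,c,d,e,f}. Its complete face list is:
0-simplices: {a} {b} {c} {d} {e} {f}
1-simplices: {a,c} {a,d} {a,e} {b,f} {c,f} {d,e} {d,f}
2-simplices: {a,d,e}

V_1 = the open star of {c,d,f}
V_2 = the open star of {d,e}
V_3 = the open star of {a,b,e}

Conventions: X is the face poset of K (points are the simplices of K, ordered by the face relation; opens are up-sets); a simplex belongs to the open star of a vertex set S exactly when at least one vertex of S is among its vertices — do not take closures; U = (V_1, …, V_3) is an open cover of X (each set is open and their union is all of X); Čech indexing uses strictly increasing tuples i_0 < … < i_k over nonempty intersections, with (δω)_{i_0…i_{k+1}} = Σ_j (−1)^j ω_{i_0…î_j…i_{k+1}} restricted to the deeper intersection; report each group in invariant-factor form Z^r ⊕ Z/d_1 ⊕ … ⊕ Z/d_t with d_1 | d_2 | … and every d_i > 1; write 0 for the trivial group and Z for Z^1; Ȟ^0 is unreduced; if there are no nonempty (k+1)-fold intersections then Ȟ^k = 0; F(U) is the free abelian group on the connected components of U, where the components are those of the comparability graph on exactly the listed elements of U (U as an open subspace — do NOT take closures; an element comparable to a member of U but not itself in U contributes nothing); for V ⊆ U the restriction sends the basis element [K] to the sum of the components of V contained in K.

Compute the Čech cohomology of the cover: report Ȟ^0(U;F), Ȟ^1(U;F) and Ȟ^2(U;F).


nerve simplices:
  V1={{c},{d},{f},{a,c},{a,d},{b,f},{c,f},{d,e},{d,f},{a,d,e}} V2={{d},{e},{a,d},{a,e},{d,e},{d,f},{a,d,e}} V3={{a},{b},{e},{a,c},{a,d},{a,e},{b,f},{d,e},{a,d,e}}
  V12={{d},{a,d},{d,e},{d,f},{a,d,e}} V13={{a,c},{a,d},{b,f},{d,e},{a,d,e}} V23={{e},{a,d},{a,e},{d,e},{a,d,e}}
  V123={{a,d},{d,e},{a,d,e}}
components per intersection:
  V1: {{c},{d},{f},{a,c},{a,d},{b,f},{c,f},{d,e},{d,f},{a,d,e}}
  V2: {{d},{e},{a,d},{a,e},{d,e},{d,f},{a,d,e}}
  V3: {{a},{e},{a,c},{a,d},{a,e},{d,e},{a,d,e}} {{b},{b,f}}
  V12: {{d},{a,d},{d,e},{d,f},{a,d,e}}
  V13: {{a,c}} {{a,d},{d,e},{a,d,e}} {{b,f}}
  V23: {{e},{a,d},{a,e},{d,e},{a,d,e}}
  V123: {{a,d},{d,e},{a,d,e}}
C dims 4,5,1; δ0: rk 3, SNF 1^3; δ1: rk 1, SNF 1^1
degree 0: 4−3−0 = 1 → Ȟ^0 ≅ Z
degree 1: 5−1−3 = 1 → Ȟ^1 ≅ Z
degree 2: 1−0−1 = 0 → Ȟ^2 ≅ 0

Ȟ^0 ≅ Z, Ȟ^1 ≅ Z, Ȟ^2 ≅ 0


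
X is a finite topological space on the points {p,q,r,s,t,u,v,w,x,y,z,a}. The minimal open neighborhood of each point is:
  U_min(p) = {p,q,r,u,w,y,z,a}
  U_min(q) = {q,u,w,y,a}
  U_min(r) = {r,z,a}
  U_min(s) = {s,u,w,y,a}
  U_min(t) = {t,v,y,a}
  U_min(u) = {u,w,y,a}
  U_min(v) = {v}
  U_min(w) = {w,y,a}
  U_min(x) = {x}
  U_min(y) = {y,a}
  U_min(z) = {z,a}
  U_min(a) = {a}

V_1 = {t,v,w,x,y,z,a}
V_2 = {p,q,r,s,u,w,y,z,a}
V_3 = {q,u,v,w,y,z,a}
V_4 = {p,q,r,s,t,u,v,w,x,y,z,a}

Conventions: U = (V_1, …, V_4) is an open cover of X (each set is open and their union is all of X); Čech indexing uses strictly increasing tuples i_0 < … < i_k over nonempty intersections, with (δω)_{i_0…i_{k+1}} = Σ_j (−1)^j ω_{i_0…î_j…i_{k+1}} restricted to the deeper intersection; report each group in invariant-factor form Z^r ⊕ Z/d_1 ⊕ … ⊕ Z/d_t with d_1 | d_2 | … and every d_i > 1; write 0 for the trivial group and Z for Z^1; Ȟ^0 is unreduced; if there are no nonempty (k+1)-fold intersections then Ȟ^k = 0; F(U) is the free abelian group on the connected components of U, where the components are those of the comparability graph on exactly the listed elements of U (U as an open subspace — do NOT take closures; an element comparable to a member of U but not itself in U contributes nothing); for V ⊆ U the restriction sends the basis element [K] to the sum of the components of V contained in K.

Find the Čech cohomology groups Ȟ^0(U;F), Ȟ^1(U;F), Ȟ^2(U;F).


nerve simplices:
  V12={w,y,z,a} V13={v,w,y,z,a} V14={t,v,w,x,y,z,a} V23={q,u,w,y,z,a} V24={p,q,r,s,u,w,y,z,a} V34={q,u,v,w,y,z,a}
  V123={w,y,z,a} V124={w,y,z,a} V134={v,w,y,z,a} V234={q,u,w,y,z,a}
  V1234={w,y,z,a}
components per intersection:
  V1: {t,v,w,y,z,a} {x}
  V2: {p,q,r,s,u,w,y,z,a}
  V3: {q,u,w,y,z,a} {v}
  V4: {p,q,r,s,t,u,v,w,y,z,a} {x}
  V12: {w,y,z,a}
  V13: {v} {w,y,z,a}
  V14: {t,v,w,y,z,a} {x}
  V23: {q,u,w,y,z,a}
  V24: {p,q,r,s,u,w,y,z,a}
  V34: {q,u,w,y,z,a} {v}
  V123: {w,y,z,a}
  V124: {w,y,z,a}
  V134: {v} {w,y,z,a}
  V234: {q,u,w,y,z,a}
  V1234: {w,y,z,a}
C dims 7,9,5,1; δ0: rk 5, SNF 1^5; δ1: rk 4, SNF 1^4; δ2: rk 1, SNF 1^1
degree 0: 7−5−0 = 2 → Ȟ^0 ≅ Z^2
degree 1: 9−4−5 = 0 → Ȟ^1 ≅ 0
degree 2: 5−1−4 = 0 → Ȟ^2 ≅ 0

Ȟ^0 = Z^2; Ȟ^1 = 0; Ȟ^2 = 0


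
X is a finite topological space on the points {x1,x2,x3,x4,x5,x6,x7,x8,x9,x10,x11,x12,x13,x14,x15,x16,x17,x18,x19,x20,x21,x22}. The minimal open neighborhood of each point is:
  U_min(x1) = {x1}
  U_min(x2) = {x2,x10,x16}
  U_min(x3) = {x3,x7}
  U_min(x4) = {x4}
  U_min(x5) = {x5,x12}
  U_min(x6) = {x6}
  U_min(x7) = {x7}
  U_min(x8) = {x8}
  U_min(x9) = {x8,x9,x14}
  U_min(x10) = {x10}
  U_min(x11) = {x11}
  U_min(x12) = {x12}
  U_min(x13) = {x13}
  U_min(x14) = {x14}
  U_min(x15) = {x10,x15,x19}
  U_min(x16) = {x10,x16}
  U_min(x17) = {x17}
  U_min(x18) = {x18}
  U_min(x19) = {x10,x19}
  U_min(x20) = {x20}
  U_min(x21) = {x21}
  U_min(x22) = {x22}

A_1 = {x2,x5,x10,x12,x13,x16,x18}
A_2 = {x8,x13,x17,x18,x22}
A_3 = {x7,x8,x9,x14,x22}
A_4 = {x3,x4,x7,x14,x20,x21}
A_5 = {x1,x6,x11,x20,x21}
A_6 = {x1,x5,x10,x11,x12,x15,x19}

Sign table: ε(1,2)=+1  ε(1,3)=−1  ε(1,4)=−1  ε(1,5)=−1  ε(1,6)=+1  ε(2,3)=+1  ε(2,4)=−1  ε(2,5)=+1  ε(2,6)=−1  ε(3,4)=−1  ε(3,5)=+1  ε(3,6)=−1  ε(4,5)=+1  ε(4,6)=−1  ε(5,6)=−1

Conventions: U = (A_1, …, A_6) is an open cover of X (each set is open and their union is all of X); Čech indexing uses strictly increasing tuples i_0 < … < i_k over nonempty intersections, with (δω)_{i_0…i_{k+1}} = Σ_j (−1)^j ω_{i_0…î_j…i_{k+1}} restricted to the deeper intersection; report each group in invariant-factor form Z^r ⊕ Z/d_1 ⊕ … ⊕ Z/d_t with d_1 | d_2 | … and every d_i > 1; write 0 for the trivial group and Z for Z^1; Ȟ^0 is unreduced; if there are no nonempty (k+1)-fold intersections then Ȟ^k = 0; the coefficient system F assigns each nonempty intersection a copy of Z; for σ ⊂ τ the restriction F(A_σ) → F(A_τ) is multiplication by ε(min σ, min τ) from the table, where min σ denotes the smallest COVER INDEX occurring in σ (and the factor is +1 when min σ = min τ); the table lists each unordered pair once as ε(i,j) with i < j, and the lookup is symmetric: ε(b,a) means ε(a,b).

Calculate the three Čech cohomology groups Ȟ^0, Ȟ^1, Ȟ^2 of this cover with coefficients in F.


nonempty intersections:
  A12={x13,x18} A16={x5,x10,x12} A23={x8,x22} A34={x7,x14} A45={x20,x21} A56={x1,x11}
C dims 6,6; δ0: rk 5, SNF 1^5
Ȟ^0: (6−5)−0=1 ⇒ Z
Ȟ^1: (6−0)−5=1 ⇒ Z
Ȟ^2: (0−0)−0=0 ⇒ 0

Ȟ^0 = Z; Ȟ^1 = Z; Ȟ^2 = 0


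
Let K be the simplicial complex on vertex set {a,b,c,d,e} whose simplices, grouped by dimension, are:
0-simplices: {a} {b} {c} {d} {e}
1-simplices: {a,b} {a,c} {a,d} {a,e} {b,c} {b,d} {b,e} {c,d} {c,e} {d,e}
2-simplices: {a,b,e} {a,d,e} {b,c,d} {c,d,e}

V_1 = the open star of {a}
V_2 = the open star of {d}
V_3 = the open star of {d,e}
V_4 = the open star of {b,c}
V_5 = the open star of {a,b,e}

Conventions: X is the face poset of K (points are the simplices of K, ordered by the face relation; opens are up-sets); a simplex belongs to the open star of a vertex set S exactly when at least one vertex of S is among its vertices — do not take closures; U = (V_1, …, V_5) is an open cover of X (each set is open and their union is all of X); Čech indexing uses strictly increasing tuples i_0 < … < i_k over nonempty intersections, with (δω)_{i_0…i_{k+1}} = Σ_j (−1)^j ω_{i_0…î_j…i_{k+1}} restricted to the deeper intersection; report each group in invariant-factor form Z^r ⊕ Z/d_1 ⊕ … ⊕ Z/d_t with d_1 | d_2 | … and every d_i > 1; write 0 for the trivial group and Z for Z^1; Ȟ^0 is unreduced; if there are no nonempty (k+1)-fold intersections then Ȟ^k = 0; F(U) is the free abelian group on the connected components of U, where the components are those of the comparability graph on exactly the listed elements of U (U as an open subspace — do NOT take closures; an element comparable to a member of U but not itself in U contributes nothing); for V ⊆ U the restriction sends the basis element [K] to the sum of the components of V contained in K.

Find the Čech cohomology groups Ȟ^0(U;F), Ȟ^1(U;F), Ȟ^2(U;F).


nerve of the cover:
  V1={{a},{a,b},{a,c},{a,d},{a,e},{a,b,e},{a,d,e}} V2={{d},{a,d},{b,d},{c,d},{d,e},{a,d,e},{b,c,d},{c,d,e}} V3={{d},{e},{a,d},{a,e},{b,d},{b,e},{c,d},{c,e},{d,e},{a,b,e},{a,d,e},{b,c,d},{c,d,e}} V4={{b},{c},{a,b},{a,c},{b,c},{b,d},{b,e},{c,d},{c,e},{a,b,e},{b,c,d},{c,d,e}} V5={{a},{b},{e},{a,b},{a,c},{a,d},{a,e},{b,c},{b,d},{b,e},{c,e},{d,e},{a,b,e},{a,d,e},{b,c,d},{c,d,e}}
  V12={{a,d},{a,d,e}} V13={{a,d},{a,e},{a,b,e},{a,d,e}} V14={{a,b},{a,c},{a,b,e}} V15={{a},{a,b},{a,c},{a,d},{a,e},{a,b,e},{a,d,e}} V23={{d},{a,d},{b,d},{c,d},{d,e},{a,d,e},{b,c,d},{c,d,e}} V24={{b,d},{c,d},{b,c,d},{c,d,e}} V25={{a,d},{b,d},{d,e},{a,d,e},{b,c,d},{c,d,e}} V34={{b,d},{b,e},{c,d},{c,e},{a,b,e},{b,c,d},{c,d,e}} V35={{e},{a,d},{a,e},{b,d},{b,e},{c,e},{d,e},{a,b,e},{a,d,e},{b,c,d},{c,d,e}} V45={{b},{a,b},{a,c},{b,c},{b,d},{b,e},{c,e},{a,b,e},{b,c,d},{c,d,e}}
  V123={{a,d},{a,d,e}} V125={{a,d},{a,d,e}} V134={{a,b,e}} V135={{a,d},{a,e},{a,b,e},{a,d,e}} V145={{a,b},{a,c},{a,b,e}} V234={{b,d},{c,d},{b,c,d},{c,d,e}} V235={{a,d},{b,d},{d,e},{a,d,e},{b,c,d},{c,d,e}} V245={{b,d},{b,c,d},{c,d,e}} V345={{b,d},{b,e},{c,e},{a,b,e},{b,c,d},{c,d,e}}
  V1235={{a,d},{a,d,e}} V1345={{a,b,e}} V2345={{b,d},{b,c,d},{c,d,e}}
components per intersection:
  V1: {{a},{a,b},{a,c},{a,d},{a,e},{a,b,e},{a,d,e}}
  V2: {{d},{a,d},{b,d},{c,d},{d,e},{a,d,e},{b,c,d},{c,d,e}}
  V3: {{d},{e},{a,d},{a,e},{b,d},{b,e},{c,d},{c,e},{d,e},{a,b,e},{a,d,e},{b,c,d},{c,d,e}}
  V4: {{b},{c},{a,b},{a,c},{b,c},{b,d},{b,e},{c,d},{c,e},{a,b,e},{b,c,d},{c,d,e}}
  V5: {{a},{b},{e},{a,b},{a,c},{a,d},{a,e},{b,c},{b,d},{b,e},{c,e},{d,e},{a,b,e},{a,d,e},{b,c,d},{c,d,e}}
  V12: {{a,d},{a,d,e}}
  V13: {{a,d},{a,e},{a,b,e},{a,d,e}}
  V14: {{a,b},{a,b,e}} {{a,c}}
  V15: {{a},{a,b},{a,c},{a,d},{a,e},{a,b,e},{a,d,e}}
  V23: {{d},{a,d},{b,d},{c,d},{d,e},{a,d,e},{b,c,d},{c,d,e}}
  V24: {{b,d},{c,d},{b,c,d},{c,d,e}}
  V25: {{a,d},{d,e},{a,d,e},{c,d,e}} {{b,d},{b,c,d}}
  V34: {{b,d},{c,d},{c,e},{b,c,d},{c,d,e}} {{b,e},{a,b,e}}
  V35: {{e},{a,d},{a,e},{b,e},{c,e},{d,e},{a,b,e},{a,d,e},{c,d,e}} {{b,d},{b,c,d}}
  V45: {{b},{a,b},{b,c},{b,d},{b,e},{a,b,e},{b,c,d}} {{a,c}} {{c,e},{c,d,e}}
  V123: {{a,d},{a,d,e}}
  V125: {{a,d},{a,d,e}}
  V134: {{a,b,e}}
  V135: {{a,d},{a,e},{a,b,e},{a,d,e}}
  V145: {{a,b},{a,b,e}} {{a,c}}
  V234: {{b,d},{c,d},{b,c,d},{c,d,e}}
  V235: {{a,d},{d,e},{a,d,e},{c,d,e}} {{b,d},{b,c,d}}
  V245: {{b,d},{b,c,d}} {{c,d,e}}
  V345: {{b,d},{b,c,d}} {{b,e},{a,b,e}} {{c,e},{c,d,e}}
  V1235: {{a,d},{a,d,e}}
  V1345: {{a,b,e}}
  V2345: {{b,d},{b,c,d}} {{c,d,e}}
C dims 5,16,14,4; δ0: rk 4, SNF 1^4; δ1: rk 10, SNF 1^10; δ2: rk 4, SNF 1^4
Ȟ^0 = (5 − 4) − 0 = 1, so Ȟ^0 ≅ Z
Ȟ^1 = (16 − 10) − 4 = 2, so Ȟ^1 ≅ Z^2
Ȟ^2 = (14 − 4) − 10 = 0, so Ȟ^2 ≅ 0

Ȟ^0(U;F) ≅ Z; Ȟ^1(U;F) ≅ Z^2; Ȟ^2(U;F) ≅ 0


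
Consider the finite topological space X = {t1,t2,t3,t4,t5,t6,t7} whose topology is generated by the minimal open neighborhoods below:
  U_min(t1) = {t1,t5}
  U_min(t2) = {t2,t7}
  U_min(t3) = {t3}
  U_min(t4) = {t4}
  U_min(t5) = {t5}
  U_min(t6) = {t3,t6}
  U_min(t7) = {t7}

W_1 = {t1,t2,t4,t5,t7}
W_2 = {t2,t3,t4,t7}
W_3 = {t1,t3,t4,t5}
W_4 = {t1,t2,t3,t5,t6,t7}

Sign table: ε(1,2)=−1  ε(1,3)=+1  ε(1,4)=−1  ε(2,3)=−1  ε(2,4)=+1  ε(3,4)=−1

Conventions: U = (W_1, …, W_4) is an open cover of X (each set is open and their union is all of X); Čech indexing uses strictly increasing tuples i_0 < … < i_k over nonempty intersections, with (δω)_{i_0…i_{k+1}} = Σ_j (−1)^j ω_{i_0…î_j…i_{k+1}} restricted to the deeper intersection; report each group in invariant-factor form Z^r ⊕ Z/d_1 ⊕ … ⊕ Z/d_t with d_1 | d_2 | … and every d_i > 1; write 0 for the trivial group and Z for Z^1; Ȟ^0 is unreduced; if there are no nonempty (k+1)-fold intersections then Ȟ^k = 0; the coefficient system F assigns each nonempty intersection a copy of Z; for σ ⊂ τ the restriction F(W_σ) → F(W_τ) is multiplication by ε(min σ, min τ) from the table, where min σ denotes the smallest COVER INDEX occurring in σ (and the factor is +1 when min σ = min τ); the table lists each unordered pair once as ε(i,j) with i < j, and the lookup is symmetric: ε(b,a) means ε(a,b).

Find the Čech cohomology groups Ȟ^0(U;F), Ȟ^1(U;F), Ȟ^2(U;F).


Ȟ^0(U;F) ≅ Z; Ȟ^1(U;F) ≅ 0; Ȟ^2(U;F) ≅ Z

intersection data:
  W12={t2,t4,t7} W13={t1,t4,t5} W14={t1,t2,t5,t7} W23={t3,t4} W24={t2,t3,t7} W34={t1,t3,t5}
  W123={t4} W124={t2,t7} W134={t1,t5} W234={t3}
C dims 4,6,4; δ0: rk 3, SNF 1^3; δ1: rk 3, SNF 1^3
Ȟ^0 = (4 − 3) − 0 = 1, so Ȟ^0 ≅ Z
Ȟ^1 = (6 − 3) − 3 = 0, so Ȟ^1 ≅ 0
Ȟ^2 = (4 − 0) − 3 = 1, so Ȟ^2 ≅ Z


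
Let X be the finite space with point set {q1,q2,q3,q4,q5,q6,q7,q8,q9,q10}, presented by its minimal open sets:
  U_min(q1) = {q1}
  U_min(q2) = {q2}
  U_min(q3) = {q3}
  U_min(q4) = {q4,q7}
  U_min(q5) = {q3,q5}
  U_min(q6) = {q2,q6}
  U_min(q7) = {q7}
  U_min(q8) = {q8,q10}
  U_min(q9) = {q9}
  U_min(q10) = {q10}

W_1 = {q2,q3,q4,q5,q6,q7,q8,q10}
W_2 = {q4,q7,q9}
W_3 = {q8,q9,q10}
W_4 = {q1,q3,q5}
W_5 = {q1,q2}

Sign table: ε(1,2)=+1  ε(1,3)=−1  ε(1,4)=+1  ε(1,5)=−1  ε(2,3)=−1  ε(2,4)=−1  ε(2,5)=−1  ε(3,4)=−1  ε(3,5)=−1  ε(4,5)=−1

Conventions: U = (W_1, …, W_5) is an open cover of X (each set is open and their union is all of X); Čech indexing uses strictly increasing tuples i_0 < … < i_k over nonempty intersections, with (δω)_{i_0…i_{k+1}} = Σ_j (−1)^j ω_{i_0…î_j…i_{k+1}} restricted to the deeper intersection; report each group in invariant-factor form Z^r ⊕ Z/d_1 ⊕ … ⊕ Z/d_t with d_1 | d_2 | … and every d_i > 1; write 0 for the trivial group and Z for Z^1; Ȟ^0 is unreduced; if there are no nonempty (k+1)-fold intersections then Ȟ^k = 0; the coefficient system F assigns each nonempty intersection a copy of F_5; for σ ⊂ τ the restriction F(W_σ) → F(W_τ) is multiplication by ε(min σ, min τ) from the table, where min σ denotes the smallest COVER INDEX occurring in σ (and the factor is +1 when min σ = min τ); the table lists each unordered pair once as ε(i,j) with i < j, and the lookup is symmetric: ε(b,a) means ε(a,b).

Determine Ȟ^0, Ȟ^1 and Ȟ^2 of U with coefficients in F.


cover nerve:
  W12={q4,q7} W13={q8,q10} W14={q3,q5} W15={q2} W23={q9} W45={q1}
C dims 5,6; δ0: rk_F5 4
Ȟ^0: (5−4)−0=1 ⇒ Z/5
Ȟ^1: (6−0)−4=2 ⇒ Z/5 ⊕ Z/5
Ȟ^2: (0−0)−0=0 ⇒ 0

Ȟ^0(U;F) ≅ Z/5,  Ȟ^1(U;F) ≅ Z/5 ⊕ Z/5,  Ȟ^2(U;F) ≅ 0


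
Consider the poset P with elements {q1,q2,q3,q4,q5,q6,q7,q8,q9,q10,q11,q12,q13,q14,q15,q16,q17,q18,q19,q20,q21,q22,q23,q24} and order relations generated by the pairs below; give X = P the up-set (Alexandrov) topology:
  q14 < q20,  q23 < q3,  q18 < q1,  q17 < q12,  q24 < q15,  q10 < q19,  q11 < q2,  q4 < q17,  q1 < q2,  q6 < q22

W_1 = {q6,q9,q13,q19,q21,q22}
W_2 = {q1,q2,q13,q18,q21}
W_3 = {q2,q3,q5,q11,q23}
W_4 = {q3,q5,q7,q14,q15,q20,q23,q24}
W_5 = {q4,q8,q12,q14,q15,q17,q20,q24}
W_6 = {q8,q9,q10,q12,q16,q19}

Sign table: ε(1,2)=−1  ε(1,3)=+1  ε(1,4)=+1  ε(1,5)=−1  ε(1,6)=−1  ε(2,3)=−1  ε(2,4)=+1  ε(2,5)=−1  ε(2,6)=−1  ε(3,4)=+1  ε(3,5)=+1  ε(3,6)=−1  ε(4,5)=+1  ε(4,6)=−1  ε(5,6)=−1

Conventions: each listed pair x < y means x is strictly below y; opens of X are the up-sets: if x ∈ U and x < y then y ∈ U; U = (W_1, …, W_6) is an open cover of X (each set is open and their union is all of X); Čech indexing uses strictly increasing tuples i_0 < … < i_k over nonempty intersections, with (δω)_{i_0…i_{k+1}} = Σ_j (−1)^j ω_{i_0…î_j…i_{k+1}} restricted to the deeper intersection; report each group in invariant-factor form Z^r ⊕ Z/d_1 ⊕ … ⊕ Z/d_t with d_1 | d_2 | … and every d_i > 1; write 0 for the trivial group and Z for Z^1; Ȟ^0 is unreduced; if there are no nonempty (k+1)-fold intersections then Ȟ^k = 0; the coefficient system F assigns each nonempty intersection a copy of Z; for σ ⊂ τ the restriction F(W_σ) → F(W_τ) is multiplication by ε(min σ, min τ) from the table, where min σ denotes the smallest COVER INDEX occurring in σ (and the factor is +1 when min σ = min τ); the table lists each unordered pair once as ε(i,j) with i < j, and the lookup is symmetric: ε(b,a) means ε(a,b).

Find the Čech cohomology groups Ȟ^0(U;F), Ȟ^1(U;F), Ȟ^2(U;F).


Ȟ^0 ≅ Z; Ȟ^1 ≅ Z; Ȟ^2 ≅ 0

intersection data:
  W12={q13,q21} W16={q9,q19} W23={q2} W34={q3,q5,q23} W45={q14,q15,q20,q24} W56={q8,q12}
C dims 6,6; δ0: rk 5, SNF 1^5
Ȟ^0 = (6 − 5) − 0 = 1, so Ȟ^0 ≅ Z
Ȟ^1 = (6 − 0) − 5 = 1, so Ȟ^1 ≅ Z
Ȟ^2 = (0 − 0) − 0 = 0, so Ȟ^2 ≅ 0
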